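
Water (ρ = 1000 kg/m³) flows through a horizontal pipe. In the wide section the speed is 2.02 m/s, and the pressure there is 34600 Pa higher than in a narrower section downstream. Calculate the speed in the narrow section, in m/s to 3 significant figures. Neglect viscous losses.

v₂ = 8.56 m/s

Horizontal Bernoulli: P₁ + ½ρv₁² = P₂ + ½ρv₂², so v₂² = v₁² + 2(P₁ − P₂)/ρ.
v₂ = √(2.02² + 2·34600/1000) = √(4.08 + 69.2) = 8.56 m/s.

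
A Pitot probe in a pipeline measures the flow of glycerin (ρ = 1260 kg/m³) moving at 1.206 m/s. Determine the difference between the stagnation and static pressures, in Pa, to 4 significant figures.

ΔP ≈ 916.3 Pa

At the stagnation point the flow is brought to rest, so Bernoulli gives P_stag − P_static = ½ρv².
ΔP = ½·1260·1.206² = 916.3 Pa.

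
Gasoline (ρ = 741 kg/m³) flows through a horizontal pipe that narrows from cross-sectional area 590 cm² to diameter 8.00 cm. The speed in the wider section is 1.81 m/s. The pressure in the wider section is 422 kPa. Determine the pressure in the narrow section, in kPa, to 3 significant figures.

256 kPa

Continuity gives A₁v₁ = A₂v₂, so v₂ = (590 cm²)/(50.3 cm²) × 1.81 m/s = 21.2 m/s.
The pipe is horizontal, so Bernoulli reduces to P₁ + ½ρv₁² = P₂ + ½ρv₂².
P₂ = P₁ − ½ρ(v₂² − v₁²) = 422000 − ½·741·(21.2² − 1.81²) = 422000 − 166000 = 256000 Pa.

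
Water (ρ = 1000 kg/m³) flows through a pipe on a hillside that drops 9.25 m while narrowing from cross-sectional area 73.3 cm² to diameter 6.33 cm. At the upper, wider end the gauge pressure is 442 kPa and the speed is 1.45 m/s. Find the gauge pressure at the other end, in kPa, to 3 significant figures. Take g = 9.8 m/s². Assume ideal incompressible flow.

P₂ ≈ 528 kPa

Continuity gives A₁v₁ = A₂v₂, so v₂ = (73.3 cm²)/(31.5 cm²) × 1.45 m/s = 3.38 m/s.
Energy conservation along the streamline gives P₂ = P₁ − ½ρ(v₂² − v₁²) − ρg(h₂ − h₁).
P₂ = 442000 + ½·1000·(1.45² − 3.38²) − 1000·9.8·(−9.25) = 442000 + (-4650) − (-90600) = 528000 Pa.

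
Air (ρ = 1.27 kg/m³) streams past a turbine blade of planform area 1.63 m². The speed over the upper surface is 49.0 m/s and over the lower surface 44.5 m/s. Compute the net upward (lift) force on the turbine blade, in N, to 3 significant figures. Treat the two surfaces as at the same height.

The faster flow above has the lower pressure; Bernoulli (same height) gives ΔP = ½ρ(v_up² − v_low²).
ΔP = ½·1.27·(49.0² − 44.5²) = 267 Pa.
Lift = ΔP · A = 267 × 1.63 = 435 N.

F ≈ 435 N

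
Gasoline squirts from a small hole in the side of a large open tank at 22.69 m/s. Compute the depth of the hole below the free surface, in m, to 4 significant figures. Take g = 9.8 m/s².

For a small hole in a large open tank, ½v² = gh, giving h = v²/(2g).
h = 22.69²/(2·9.8) = 514.8/19.60 = 26.27 m.

26.27 m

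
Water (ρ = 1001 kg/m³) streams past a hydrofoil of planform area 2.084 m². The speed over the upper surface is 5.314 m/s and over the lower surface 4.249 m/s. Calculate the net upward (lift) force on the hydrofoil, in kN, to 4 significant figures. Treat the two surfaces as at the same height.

The faster flow above has the lower pressure; Bernoulli (same height) gives ΔP = ½ρ(v_up² − v_low²).
ΔP = ½·1001·(5.314² − 4.249²) = 5097 Pa.
Lift = ΔP · A = 5097 × 2.084 = 10620 N.

F = 10.62 kN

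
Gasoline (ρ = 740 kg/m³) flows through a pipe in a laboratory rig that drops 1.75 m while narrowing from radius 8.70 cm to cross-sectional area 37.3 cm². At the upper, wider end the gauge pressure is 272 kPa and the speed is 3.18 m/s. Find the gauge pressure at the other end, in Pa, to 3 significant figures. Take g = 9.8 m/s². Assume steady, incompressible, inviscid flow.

Mass conservation (A₁v₁ = A₂v₂) gives v₂ = 3.18 × 238/37.3 = 20.3 m/s.
Applying Bernoulli between the two ends and solving for P₂: P₂ = P₁ + ½ρ(v₁² − v₂²) − ρgΔh.
P₂ = 272000 + ½·740·(3.18² − 20.3²) − 740·9.8·(−1.75) = 272000 + (-148000) − (-12700) = 136000 Pa.

P₂ = 136000 Pa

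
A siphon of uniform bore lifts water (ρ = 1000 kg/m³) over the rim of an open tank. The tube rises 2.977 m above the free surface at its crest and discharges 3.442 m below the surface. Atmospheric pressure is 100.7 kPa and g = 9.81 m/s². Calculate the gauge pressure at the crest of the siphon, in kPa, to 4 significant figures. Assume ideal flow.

P_gauge ≈ -62.97 kPa

The outlet speed comes from Torricelli: v = √(2g·3.442) = 8.218 m/s.
Continuity keeps v the same throughout the tube; from surface to crest, P_atm + 0 = P_top + ½ρv² + ρg·h_top.
P_top = 100700 − ½·1000·8.218² − 1000·9.81·2.977 = 37730 Pa. So P_gauge = P_top − P_atm = -62970 Pa.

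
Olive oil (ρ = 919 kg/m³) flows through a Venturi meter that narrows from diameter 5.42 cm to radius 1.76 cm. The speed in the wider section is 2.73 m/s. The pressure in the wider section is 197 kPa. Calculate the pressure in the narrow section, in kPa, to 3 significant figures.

181 kPa

Mass conservation (A₁v₁ = A₂v₂) gives v₂ = 2.73 × 23.1/9.73 = 6.47 m/s.
Bernoulli (h₁ = h₂): P₁ − P₂ = ½ρ(v₂² − v₁²).
P₂ = P₁ − ½ρ(v₂² − v₁²) = 197000 − ½·919·(6.47² − 2.73²) = 197000 − 15800 = 181000 Pa.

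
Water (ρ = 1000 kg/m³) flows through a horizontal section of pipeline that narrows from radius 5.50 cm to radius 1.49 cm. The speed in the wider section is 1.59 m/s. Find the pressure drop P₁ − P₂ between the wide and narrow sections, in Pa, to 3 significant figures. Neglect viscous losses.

Continuity gives A₁v₁ = A₂v₂, so v₂ = (95.0 cm²)/(6.97 cm²) × 1.59 m/s = 21.7 m/s.
The pipe is horizontal, so Bernoulli reduces to P₁ + ½ρv₁² = P₂ + ½ρv₂².
P₁ − P₂ = ½·1000·(21.7² − 1.59²) = ½·1000·467 = 233000 Pa.

ΔP ≈ 233000 Pa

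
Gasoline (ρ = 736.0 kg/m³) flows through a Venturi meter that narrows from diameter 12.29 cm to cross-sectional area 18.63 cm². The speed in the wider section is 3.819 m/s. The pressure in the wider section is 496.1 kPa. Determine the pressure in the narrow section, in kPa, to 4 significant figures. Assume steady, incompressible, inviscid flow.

P₂ = 283.8 kPa

Continuity gives A₁v₁ = A₂v₂, so v₂ = (118.6 cm²)/(18.63 cm²) × 3.819 m/s = 24.32 m/s.
The pipe is horizontal, so Bernoulli reduces to P₁ + ½ρv₁² = P₂ + ½ρv₂².
P₂ = P₁ − ½ρ(v₂² − v₁²) = 496100 − ½·736.0·(24.32² − 3.819²) = 496100 − 212300 = 283800 Pa.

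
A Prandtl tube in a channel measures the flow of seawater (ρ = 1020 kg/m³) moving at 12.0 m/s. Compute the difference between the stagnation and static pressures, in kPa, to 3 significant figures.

The dynamic pressure equals the rise in static pressure at the stagnation point: ΔP = ½ρv².
ΔP = ½·1020·12.0² = 73400 Pa.

ΔP = 73.4 kPa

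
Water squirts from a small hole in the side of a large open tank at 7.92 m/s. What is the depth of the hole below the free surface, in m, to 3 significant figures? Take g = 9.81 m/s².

h = 3.20 m

For a small hole in a large open tank, ½v² = gh, giving h = v²/(2g).
h = 7.92²/(2·9.81) = 62.7/19.62 = 3.20 m.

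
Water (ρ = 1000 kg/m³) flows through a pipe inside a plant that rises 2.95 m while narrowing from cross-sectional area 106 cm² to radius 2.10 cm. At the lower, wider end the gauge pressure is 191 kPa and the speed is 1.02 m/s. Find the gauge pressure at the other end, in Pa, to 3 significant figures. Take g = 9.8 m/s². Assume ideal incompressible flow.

The volume flow rate is constant, so v₂ = (A₁/A₂)v₁ = (106/13.9)·1.02 = 7.80 m/s.
Energy conservation along the streamline gives P₂ = P₁ − ½ρ(v₂² − v₁²) − ρg(h₂ − h₁).
P₂ = 191000 + ½·1000·(1.02² − 7.80²) − 1000·9.8·(+2.95) = 191000 + (-29900) − (28900) = 132000 Pa.

P₂ = 132000 Pa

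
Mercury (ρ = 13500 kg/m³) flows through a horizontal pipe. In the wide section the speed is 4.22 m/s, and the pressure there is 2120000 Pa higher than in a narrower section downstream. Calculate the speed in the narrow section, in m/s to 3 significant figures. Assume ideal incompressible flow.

v₂ = 18.2 m/s

Along the level pipe P + ½ρv² is conserved, hence v₂² = v₁² + 2(P₁ − P₂)/ρ.
v₂ = √(4.22² + 2·2120000/13500) = √(17.8 + 314) = 18.2 m/s.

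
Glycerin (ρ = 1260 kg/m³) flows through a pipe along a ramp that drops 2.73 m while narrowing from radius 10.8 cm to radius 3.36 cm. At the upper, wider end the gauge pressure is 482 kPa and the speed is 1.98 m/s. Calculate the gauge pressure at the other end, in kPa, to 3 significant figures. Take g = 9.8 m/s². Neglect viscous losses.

P₂ = 255 kPa

Continuity gives A₁v₁ = A₂v₂, so v₂ = (366 cm²)/(35.5 cm²) × 1.98 m/s = 20.5 m/s.
Applying Bernoulli between the two ends and solving for P₂: P₂ = P₁ + ½ρ(v₁² − v₂²) − ρgΔh.
P₂ = 482000 + ½·1260·(1.98² − 20.5²) − 1260·9.8·(−2.73) = 482000 + (-261000) − (-33700) = 255000 Pa.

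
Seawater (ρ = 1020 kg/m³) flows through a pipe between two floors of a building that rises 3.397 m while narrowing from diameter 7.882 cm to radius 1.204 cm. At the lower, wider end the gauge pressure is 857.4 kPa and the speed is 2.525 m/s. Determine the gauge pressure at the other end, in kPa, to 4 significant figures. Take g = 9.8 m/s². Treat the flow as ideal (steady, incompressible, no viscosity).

P₂ ≈ 453.4 kPa

The volume flow rate is constant, so v₂ = (A₁/A₂)v₁ = (48.79/4.554)·2.525 = 27.05 m/s.
Energy conservation along the streamline gives P₂ = P₁ − ½ρ(v₂² − v₁²) − ρg(h₂ − h₁).
P₂ = 857400 + ½·1020·(2.525² − 27.05²) − 1020·9.8·(+3.397) = 857400 + (-370000) − (33960) = 453400 Pa.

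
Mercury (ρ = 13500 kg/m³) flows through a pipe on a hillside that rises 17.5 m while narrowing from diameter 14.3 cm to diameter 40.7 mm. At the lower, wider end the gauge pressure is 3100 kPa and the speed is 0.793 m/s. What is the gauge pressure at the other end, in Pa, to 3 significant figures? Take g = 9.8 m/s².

Mass conservation (A₁v₁ = A₂v₂) gives v₂ = 0.793 × 161/13.0 = 9.79 m/s.
Applying Bernoulli between the two ends and solving for P₂: P₂ = P₁ + ½ρ(v₁² − v₂²) − ρgΔh.
P₂ = 3100000 + ½·13500·(0.793² − 9.79²) − 13500·9.8·(+17.5) = 3100000 + (-643000) − (2320000) = 142000 Pa.

142000 Pa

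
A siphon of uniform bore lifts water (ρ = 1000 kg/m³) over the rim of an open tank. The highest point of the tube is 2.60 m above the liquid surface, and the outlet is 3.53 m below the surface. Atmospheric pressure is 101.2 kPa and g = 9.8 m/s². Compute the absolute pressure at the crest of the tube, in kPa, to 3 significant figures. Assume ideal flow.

From the surface to the outlet (both open to atmosphere, surface at rest): v = √(2g·h_out) = √(2·9.8·3.53) = 8.32 m/s.
Continuity keeps v the same throughout the tube; from surface to crest, P_atm + 0 = P_top + ½ρv² + ρg·h_top.
P_top = 101200 − ½·1000·8.32² − 1000·9.8·2.60 = 41100 Pa.

41.1 kPa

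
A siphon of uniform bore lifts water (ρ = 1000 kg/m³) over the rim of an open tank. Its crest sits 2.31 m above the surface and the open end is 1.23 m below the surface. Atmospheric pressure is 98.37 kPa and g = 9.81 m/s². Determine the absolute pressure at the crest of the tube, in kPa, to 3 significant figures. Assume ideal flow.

P_top = 63.6 kPa

The outlet speed comes from Torricelli: v = √(2g·1.23) = 4.91 m/s.
The bore is uniform, so the speed at the crest is the same v. Bernoulli surface→crest: P_atm = P_top + ½ρv² + ρg·h_top.
P_top = 98370 − ½·1000·4.91² − 1000·9.81·2.31 = 63600 Pa.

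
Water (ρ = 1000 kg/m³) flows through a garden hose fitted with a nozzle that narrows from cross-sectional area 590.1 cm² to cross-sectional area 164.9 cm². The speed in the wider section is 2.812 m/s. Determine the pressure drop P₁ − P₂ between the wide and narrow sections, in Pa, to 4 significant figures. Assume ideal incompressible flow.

ΔP ≈ 46680 Pa

Mass conservation (A₁v₁ = A₂v₂) gives v₂ = 2.812 × 590.1/164.9 = 10.06 m/s.
With no height change, Bernoulli's equation is P₁ + ½ρv₁² = P₂ + ½ρv₂².
P₁ − P₂ = ½·1000·(10.06² − 2.812²) = ½·1000·93.35 = 46680 Pa.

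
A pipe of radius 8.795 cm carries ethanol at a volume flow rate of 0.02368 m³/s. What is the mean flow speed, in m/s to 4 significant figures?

Q = 0.02368 m³/s = 0.02368 m³/s.
v = Q/A = 0.02368 / 0.02430 = 0.9745 m/s.

v = 0.9745 m/s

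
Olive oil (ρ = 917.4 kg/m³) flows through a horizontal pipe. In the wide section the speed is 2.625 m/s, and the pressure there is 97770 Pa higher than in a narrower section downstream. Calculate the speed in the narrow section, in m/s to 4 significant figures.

14.83 m/s

Along the level pipe P + ½ρv² is conserved, hence v₂² = v₁² + 2(P₁ − P₂)/ρ.
v₂ = √(2.625² + 2·97770/917.4) = √(6.891 + 213.1) = 14.83 m/s.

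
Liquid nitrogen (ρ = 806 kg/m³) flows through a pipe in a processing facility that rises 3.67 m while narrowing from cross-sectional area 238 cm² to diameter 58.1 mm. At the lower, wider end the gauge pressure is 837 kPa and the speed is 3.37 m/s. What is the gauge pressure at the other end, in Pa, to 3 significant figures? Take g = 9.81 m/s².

P₂ ≈ 444000 Pa

By continuity, v₂ = v₁·A₁/A₂ = 3.37·(238/26.5) = 30.3 m/s.
Bernoulli: P₁ + ½ρv₁² + ρg h₁ = P₂ + ½ρv₂² + ρg h₂, so P₂ = P₁ + ½ρ(v₁² − v₂²) − ρg(h₂ − h₁).
P₂ = 837000 + ½·806·(3.37² − 30.3²) − 806·9.81·(+3.67) = 837000 + (-364000) − (29000) = 444000 Pa.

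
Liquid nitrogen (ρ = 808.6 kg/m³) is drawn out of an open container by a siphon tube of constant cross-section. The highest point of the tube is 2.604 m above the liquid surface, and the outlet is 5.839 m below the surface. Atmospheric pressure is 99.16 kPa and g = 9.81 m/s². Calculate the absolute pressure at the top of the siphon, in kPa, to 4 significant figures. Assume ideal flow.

Bernoulli surface→outlet gives ½v² = g·h_out, so v = √(2·9.81·5.839) = 10.70 m/s.
The bore is uniform, so the speed at the crest is the same v. Bernoulli surface→crest: P_atm = P_top + ½ρv² + ρg·h_top.
P_top = 99160 − ½·808.6·10.70² − 808.6·9.81·2.604 = 32190 Pa.

32.19 kPa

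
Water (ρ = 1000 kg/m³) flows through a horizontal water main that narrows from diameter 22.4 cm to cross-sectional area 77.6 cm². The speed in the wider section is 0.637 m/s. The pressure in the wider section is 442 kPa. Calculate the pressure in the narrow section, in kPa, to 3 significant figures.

Mass conservation (A₁v₁ = A₂v₂) gives v₂ = 0.637 × 394/77.6 = 3.23 m/s.
Bernoulli (h₁ = h₂): P₁ − P₂ = ½ρ(v₂² − v₁²).
P₂ = P₁ − ½ρ(v₂² − v₁²) = 442000 − ½·1000·(3.23² − 0.637²) = 442000 − 5030 = 437000 Pa.

437 kPa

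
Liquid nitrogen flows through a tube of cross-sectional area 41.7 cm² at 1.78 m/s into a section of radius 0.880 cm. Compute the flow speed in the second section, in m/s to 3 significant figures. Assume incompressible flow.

By continuity, v₂ = v₁·A₁/A₂ = 1.78·(41.7/2.43) = 30.5 m/s.

v₂ = 30.5 m/s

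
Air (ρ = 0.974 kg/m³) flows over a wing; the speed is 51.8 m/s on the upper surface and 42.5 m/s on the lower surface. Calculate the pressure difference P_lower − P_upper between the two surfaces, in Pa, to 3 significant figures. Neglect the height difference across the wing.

ΔP ≈ 427 Pa

With negligible Δh, P + ½ρv² is constant, so P_low − P_up = ½ρ(v_up² − v_low²).
ΔP = ½·0.974·(51.8² − 42.5²) = 427 Pa.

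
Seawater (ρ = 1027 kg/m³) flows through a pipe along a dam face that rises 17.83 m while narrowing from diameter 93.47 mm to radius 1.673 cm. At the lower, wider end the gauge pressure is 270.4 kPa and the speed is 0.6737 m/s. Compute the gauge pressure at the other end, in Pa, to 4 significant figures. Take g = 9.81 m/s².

P₂ ≈ 76810 Pa

The volume flow rate is constant, so v₂ = (A₁/A₂)v₁ = (68.62/8.793)·0.6737 = 5.257 m/s.
Applying Bernoulli between the two ends and solving for P₂: P₂ = P₁ + ½ρ(v₁² − v₂²) − ρgΔh.
P₂ = 270400 + ½·1027·(0.6737² − 5.257²) − 1027·9.81·(+17.83) = 270400 + (-13960) − (179600) = 76810 Pa.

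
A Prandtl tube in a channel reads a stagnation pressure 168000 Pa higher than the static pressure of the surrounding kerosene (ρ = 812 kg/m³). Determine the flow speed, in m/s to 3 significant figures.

v ≈ 20.3 m/s

Bernoulli between the free stream and the stagnation point: ½ρv² = P_stag − P_static.
v = √(2ΔP/ρ) = √(2·168000/812) = 20.3 m/s.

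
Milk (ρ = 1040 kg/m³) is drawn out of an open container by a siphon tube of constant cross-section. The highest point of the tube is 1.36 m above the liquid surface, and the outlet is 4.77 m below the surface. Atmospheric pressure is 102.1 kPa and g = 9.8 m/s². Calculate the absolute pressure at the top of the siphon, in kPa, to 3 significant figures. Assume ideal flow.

P_top = 39.6 kPa

The outlet speed comes from Torricelli: v = √(2g·4.77) = 9.67 m/s.
Continuity keeps v the same throughout the tube; from surface to crest, P_atm + 0 = P_top + ½ρv² + ρg·h_top.
P_top = 102100 − ½·1040·9.67² − 1040·9.8·1.36 = 39600 Pa.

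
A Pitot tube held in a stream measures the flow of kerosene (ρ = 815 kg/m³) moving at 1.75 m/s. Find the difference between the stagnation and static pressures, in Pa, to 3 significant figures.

Bernoulli between the free stream and the stagnation point: ½ρv² = P_stag − P_static.
ΔP = ½·815·1.75² = 1250 Pa.

ΔP = 1250 Pa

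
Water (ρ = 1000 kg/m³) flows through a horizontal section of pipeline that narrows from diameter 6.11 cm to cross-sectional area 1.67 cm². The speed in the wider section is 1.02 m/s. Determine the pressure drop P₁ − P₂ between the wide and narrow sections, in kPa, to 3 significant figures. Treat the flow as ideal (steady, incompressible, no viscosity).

By continuity, v₂ = v₁·A₁/A₂ = 1.02·(29.3/1.67) = 17.9 m/s.
The pipe is horizontal, so Bernoulli reduces to P₁ + ½ρv₁² = P₂ + ½ρv₂².
P₁ − P₂ = ½·1000·(17.9² − 1.02²) = ½·1000·320 = 160000 Pa.

160 kPa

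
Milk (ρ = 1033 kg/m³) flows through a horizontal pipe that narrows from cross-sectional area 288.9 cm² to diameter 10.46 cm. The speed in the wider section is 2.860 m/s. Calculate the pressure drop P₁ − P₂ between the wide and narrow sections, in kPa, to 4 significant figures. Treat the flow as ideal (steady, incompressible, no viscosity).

The volume flow rate is constant, so v₂ = (A₁/A₂)v₁ = (288.9/85.93)·2.860 = 9.615 m/s.
With no height change, Bernoulli's equation is P₁ + ½ρv₁² = P₂ + ½ρv₂².
P₁ − P₂ = ½·1033·(9.615² − 2.860²) = ½·1033·84.27 = 43530 Pa.

ΔP ≈ 43.53 kPa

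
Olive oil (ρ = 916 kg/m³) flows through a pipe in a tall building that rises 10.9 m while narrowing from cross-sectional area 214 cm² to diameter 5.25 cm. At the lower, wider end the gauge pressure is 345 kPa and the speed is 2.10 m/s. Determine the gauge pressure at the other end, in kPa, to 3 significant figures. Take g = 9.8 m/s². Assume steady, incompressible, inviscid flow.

By continuity, v₂ = v₁·A₁/A₂ = 2.10·(214/21.6) = 20.8 m/s.
Applying Bernoulli between the two ends and solving for P₂: P₂ = P₁ + ½ρ(v₁² − v₂²) − ρgΔh.
P₂ = 345000 + ½·916·(2.10² − 20.8²) − 916·9.8·(+10.9) = 345000 + (-195000) − (97800) = 51800 Pa.

51.8 kPa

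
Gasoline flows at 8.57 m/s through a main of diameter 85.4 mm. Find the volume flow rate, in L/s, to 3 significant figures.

Q = A·v = 0.00573 m² × 8.57 m/s = 0.0491 m³/s.
Converting: 0.0491 m³/s × 1000 = 49.1 L/s.

Q ≈ 49.1 L/s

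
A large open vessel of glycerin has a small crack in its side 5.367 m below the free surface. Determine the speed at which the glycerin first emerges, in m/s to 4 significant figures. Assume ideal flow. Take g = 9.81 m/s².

v = 10.26 m/s

Bernoulli from surface to hole (P equal, v_surface ≈ 0): v = √(2gh) = √(2×9.81×5.367) = 10.26 m/s.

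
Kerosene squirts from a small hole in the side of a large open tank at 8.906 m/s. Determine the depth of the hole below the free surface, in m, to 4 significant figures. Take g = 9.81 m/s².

h = 4.043 m

For a small hole in a large open tank, ½v² = gh, giving h = v²/(2g).
h = 8.906²/(2·9.81) = 79.32/19.62 = 4.043 m.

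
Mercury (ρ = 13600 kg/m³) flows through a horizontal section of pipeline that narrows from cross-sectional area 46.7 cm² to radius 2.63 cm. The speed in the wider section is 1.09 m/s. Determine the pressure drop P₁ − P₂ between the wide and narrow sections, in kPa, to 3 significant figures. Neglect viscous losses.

ΔP ≈ 29.2 kPa

The volume flow rate is constant, so v₂ = (A₁/A₂)v₁ = (46.7/21.7)·1.09 = 2.34 m/s.
The pipe is horizontal, so Bernoulli reduces to P₁ + ½ρv₁² = P₂ + ½ρv₂².
P₁ − P₂ = ½·13600·(2.34² − 1.09²) = ½·13600·4.30 = 29200 Pa.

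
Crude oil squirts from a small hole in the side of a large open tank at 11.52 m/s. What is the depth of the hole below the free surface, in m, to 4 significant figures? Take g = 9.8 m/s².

For a small hole in a large open tank, ½v² = gh, giving h = v²/(2g).
h = 11.52²/(2·9.8) = 132.7/19.60 = 6.771 m.

6.771 m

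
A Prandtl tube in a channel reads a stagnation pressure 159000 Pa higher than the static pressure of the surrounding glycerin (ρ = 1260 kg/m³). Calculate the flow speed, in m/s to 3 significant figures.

v = 15.9 m/s

Bernoulli between the free stream and the stagnation point: ½ρv² = P_stag − P_static.
v = √(2ΔP/ρ) = √(2·159000/1260) = 15.9 m/s.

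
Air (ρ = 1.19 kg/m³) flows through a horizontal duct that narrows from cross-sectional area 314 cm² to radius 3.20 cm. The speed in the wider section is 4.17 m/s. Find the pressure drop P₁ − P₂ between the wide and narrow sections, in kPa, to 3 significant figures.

The volume flow rate is constant, so v₂ = (A₁/A₂)v₁ = (314/32.2)·4.17 = 40.7 m/s.
The pipe is horizontal, so Bernoulli reduces to P₁ + ½ρv₁² = P₂ + ½ρv₂².
P₁ − P₂ = ½·1.19·(40.7² − 4.17²) = ½·1.19·1640 = 975 Pa.

ΔP ≈ 0.975 kPa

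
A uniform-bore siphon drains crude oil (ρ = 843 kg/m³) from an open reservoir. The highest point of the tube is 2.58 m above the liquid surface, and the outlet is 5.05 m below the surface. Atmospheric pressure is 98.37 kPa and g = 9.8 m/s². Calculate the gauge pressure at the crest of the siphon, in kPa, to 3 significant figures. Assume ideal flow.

From the surface to the outlet (both open to atmosphere, surface at rest): v = √(2g·h_out) = √(2·9.8·5.05) = 9.95 m/s.
Continuity keeps v the same throughout the tube; from surface to crest, P_atm + 0 = P_top + ½ρv² + ρg·h_top.
P_top = 98370 − ½·843·9.95² − 843·9.8·2.58 = 35300 Pa. So P_gauge = P_top − P_atm = -63000 Pa.

P_gauge ≈ -63.0 kPa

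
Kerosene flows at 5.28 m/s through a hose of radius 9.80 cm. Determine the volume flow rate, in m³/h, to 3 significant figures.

Q = 574 m³/h

Q = A·v = 0.0302 m² × 5.28 m/s = 0.159 m³/s.
Converting: 0.159 m³/s × 3600 = 574 m³/h.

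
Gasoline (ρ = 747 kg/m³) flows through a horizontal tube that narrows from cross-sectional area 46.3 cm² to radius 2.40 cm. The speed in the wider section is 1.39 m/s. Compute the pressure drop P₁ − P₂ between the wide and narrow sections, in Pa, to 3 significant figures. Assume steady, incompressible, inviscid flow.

ΔP ≈ 4000 Pa

By continuity, v₂ = v₁·A₁/A₂ = 1.39·(46.3/18.1) = 3.56 m/s.
Along the horizontal streamline, P + ½ρv² is constant.
P₁ − P₂ = ½·747·(3.56² − 1.39²) = ½·747·10.7 = 4000 Pa.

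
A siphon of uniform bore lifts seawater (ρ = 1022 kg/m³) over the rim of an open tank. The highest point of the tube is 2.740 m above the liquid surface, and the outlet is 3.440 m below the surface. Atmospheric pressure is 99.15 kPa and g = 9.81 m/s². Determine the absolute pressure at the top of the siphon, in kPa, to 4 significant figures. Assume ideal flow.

The outlet speed comes from Torricelli: v = √(2g·3.440) = 8.215 m/s.
The bore is uniform, so the speed at the crest is the same v. Bernoulli surface→crest: P_atm = P_top + ½ρv² + ρg·h_top.
P_top = 99150 − ½·1022·8.215² − 1022·9.81·2.740 = 37190 Pa.

P_top ≈ 37.19 kPa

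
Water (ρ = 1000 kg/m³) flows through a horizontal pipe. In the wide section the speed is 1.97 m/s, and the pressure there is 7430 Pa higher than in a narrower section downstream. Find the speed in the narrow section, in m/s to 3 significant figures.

v₂ ≈ 4.33 m/s

With h₁ = h₂, rearranging Bernoulli gives v₂ = √(v₁² + 2ΔP/ρ).
v₂ = √(1.97² + 2·7430/1000) = √(3.88 + 14.9) = 4.33 m/s.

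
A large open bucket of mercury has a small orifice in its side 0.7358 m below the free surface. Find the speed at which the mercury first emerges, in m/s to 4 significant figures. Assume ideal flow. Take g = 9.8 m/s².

v ≈ 3.798 m/s

With the surface at rest and both surface and jet at atmospheric pressure, Bernoulli gives ρg h = ½ρv², so v = √(2gh) = √(2·9.8·0.7358) = 3.798 m/s.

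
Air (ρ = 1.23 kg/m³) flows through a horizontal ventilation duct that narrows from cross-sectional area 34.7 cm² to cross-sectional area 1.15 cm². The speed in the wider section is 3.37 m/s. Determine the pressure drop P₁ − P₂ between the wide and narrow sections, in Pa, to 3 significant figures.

Mass conservation (A₁v₁ = A₂v₂) gives v₂ = 3.37 × 34.7/1.15 = 102 m/s.
Along the horizontal streamline, P + ½ρv² is constant.
P₁ − P₂ = ½·1.23·(102² − 3.37²) = ½·1.23·10300 = 6350 Pa.

ΔP ≈ 6350 Pa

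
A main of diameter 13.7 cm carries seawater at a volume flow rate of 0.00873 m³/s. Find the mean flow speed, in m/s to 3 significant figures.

v = 0.592 m/s

Q = 0.00873 m³/s = 0.00873 m³/s.
v = Q/A = 0.00873 / 0.0147 = 0.592 m/s.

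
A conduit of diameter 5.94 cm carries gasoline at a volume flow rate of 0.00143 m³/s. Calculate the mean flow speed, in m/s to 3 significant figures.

v ≈ 0.516 m/s

Q = 0.00143 m³/s = 0.00143 m³/s.
v = Q/A = 0.00143 / 0.00277 = 0.516 m/s.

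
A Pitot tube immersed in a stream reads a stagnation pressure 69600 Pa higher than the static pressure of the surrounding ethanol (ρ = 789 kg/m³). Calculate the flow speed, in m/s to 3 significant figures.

v ≈ 13.3 m/s

At the stagnation point the flow is brought to rest, so Bernoulli gives P_stag − P_static = ½ρv².
v = √(2ΔP/ρ) = √(2·69600/789) = 13.3 m/s.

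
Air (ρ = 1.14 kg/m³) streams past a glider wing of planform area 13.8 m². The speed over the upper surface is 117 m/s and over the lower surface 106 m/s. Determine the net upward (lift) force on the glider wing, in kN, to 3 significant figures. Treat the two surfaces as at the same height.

F ≈ 19.3 kN

From P + ½ρv² = const at equal height, P_low − P_up = ½ρ(v_up² − v_low²).
ΔP = ½·1.14·(117² − 106²) = 1400 Pa.
Lift = ΔP · A = 1400 × 13.8 = 19300 N.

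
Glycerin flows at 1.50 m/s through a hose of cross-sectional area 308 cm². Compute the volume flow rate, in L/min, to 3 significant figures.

Q ≈ 2770 L/min

Q = A·v = 0.0308 m² × 1.50 m/s = 0.0462 m³/s.
Converting: 0.0462 m³/s × 60000 = 2770 L/min.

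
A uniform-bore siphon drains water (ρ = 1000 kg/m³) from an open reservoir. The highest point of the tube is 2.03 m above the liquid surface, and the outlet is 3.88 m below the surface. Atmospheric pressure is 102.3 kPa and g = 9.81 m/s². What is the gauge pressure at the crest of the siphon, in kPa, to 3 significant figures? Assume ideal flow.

P_gauge ≈ -58.0 kPa

Bernoulli surface→outlet gives ½v² = g·h_out, so v = √(2·9.81·3.88) = 8.72 m/s.
Continuity keeps v the same throughout the tube; from surface to crest, P_atm + 0 = P_top + ½ρv² + ρg·h_top.
P_top = 102300 − ½·1000·8.72² − 1000·9.81·2.03 = 44300 Pa. So P_gauge = P_top − P_atm = -58000 Pa.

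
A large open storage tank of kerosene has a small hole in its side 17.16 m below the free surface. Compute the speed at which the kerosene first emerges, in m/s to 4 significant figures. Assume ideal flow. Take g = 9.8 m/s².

v ≈ 18.34 m/s

The surface is effectively still and both ends are open, so ½v² = gh and v = √(2·9.8·17.16) = 18.34 m/s.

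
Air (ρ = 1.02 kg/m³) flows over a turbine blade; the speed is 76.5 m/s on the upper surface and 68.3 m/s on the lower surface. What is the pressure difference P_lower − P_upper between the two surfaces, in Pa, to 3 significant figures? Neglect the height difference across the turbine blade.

The pressure is lower where the speed is higher: ΔP = ½ρ(v_up² − v_low²).
ΔP = ½·1.02·(76.5² − 68.3²) = 606 Pa.

ΔP ≈ 606 Pa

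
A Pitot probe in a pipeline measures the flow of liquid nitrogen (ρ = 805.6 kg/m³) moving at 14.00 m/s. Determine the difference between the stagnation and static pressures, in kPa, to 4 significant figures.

At the stagnation point the flow is brought to rest, so Bernoulli gives P_stag − P_static = ½ρv².
ΔP = ½·805.6·14.00² = 78950 Pa.

ΔP ≈ 78.95 kPa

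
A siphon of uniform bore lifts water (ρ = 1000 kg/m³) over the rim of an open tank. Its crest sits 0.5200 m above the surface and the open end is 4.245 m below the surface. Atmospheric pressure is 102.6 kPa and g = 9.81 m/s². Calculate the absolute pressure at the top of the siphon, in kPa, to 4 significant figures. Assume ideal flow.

P_top ≈ 55.86 kPa

Bernoulli surface→outlet gives ½v² = g·h_out, so v = √(2·9.81·4.245) = 9.126 m/s.
With constant cross-section the crest speed equals v; applying Bernoulli from the surface up to the crest, P_top = P_atm − ½ρv² − ρg·h_top.
P_top = 102600 − ½·1000·9.126² − 1000·9.81·0.5200 = 55860 Pa.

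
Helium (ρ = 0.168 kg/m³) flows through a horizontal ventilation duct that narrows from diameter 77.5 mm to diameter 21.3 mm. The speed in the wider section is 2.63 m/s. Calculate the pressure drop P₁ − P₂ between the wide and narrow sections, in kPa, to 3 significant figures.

Mass conservation (A₁v₁ = A₂v₂) gives v₂ = 2.63 × 47.2/3.56 = 34.8 m/s.
With no height change, Bernoulli's equation is P₁ + ½ρv₁² = P₂ + ½ρv₂².
P₁ − P₂ = ½·0.168·(34.8² − 2.63²) = ½·0.168·1210 = 101 Pa.

ΔP ≈ 0.101 kPa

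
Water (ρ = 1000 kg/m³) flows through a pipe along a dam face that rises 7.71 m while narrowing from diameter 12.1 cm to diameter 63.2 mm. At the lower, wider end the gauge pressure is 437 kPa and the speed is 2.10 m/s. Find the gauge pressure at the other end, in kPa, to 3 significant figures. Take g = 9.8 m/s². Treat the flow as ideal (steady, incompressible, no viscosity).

Mass conservation (A₁v₁ = A₂v₂) gives v₂ = 2.10 × 115/31.4 = 7.70 m/s.
Applying Bernoulli between the two ends and solving for P₂: P₂ = P₁ + ½ρ(v₁² − v₂²) − ρgΔh.
P₂ = 437000 + ½·1000·(2.10² − 7.70²) − 1000·9.8·(+7.71) = 437000 + (-27400) − (75600) = 334000 Pa.

334 kPa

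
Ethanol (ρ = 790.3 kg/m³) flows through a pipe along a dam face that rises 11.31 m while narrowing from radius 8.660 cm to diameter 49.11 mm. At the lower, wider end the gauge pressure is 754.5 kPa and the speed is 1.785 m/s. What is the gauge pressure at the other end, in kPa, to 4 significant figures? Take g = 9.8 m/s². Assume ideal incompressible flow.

473.4 kPa

The volume flow rate is constant, so v₂ = (A₁/A₂)v₁ = (235.6/18.94)·1.785 = 22.20 m/s.
Energy conservation along the streamline gives P₂ = P₁ − ½ρ(v₂² − v₁²) − ρg(h₂ − h₁).
P₂ = 754500 + ½·790.3·(1.785² − 22.20²) − 790.3·9.8·(+11.31) = 754500 + (-193500) − (87600) = 473400 Pa.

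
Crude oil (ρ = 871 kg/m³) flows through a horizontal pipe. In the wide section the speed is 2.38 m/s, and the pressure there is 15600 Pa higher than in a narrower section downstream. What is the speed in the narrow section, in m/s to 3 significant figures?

Horizontal Bernoulli: P₁ + ½ρv₁² = P₂ + ½ρv₂², so v₂² = v₁² + 2(P₁ − P₂)/ρ.
v₂ = √(2.38² + 2·15600/871) = √(5.66 + 35.8) = 6.44 m/s.

v₂ = 6.44 m/s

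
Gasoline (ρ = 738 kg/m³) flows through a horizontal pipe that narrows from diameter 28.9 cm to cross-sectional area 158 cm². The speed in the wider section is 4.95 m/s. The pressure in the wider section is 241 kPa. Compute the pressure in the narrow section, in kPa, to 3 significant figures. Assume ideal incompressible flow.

Continuity gives A₁v₁ = A₂v₂, so v₂ = (656 cm²)/(158 cm²) × 4.95 m/s = 20.6 m/s.
Along the horizontal streamline, P + ½ρv² is constant.
P₂ = P₁ − ½ρ(v₂² − v₁²) = 241000 − ½·738·(20.6² − 4.95²) = 241000 − 147000 = 94200 Pa.

P₂ ≈ 94.2 kPa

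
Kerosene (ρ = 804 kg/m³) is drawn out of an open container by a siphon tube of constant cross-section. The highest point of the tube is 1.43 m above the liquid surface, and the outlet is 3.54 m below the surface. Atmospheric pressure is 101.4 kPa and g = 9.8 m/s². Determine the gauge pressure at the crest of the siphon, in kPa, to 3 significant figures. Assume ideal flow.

The outlet speed comes from Torricelli: v = √(2g·3.54) = 8.33 m/s.
Continuity keeps v the same throughout the tube; from surface to crest, P_atm + 0 = P_top + ½ρv² + ρg·h_top.
P_top = 101400 − ½·804·8.33² − 804·9.8·1.43 = 62200 Pa. So P_gauge = P_top − P_atm = -39200 Pa.

-39.2 kPa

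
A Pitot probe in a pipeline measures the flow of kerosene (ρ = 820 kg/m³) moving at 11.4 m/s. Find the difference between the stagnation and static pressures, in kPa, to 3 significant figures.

At the stagnation point the flow is brought to rest, so Bernoulli gives P_stag − P_static = ½ρv².
ΔP = ½·820·11.4² = 53300 Pa.

ΔP = 53.3 kPa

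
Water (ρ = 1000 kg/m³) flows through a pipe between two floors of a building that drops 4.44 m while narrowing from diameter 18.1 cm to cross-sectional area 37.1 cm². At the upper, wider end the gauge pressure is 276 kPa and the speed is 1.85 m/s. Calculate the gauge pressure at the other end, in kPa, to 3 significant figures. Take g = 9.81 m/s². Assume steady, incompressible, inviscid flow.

Continuity gives A₁v₁ = A₂v₂, so v₂ = (257 cm²)/(37.1 cm²) × 1.85 m/s = 12.8 m/s.
Bernoulli: P₁ + ½ρv₁² + ρg h₁ = P₂ + ½ρv₂² + ρg h₂, so P₂ = P₁ + ½ρ(v₁² − v₂²) − ρg(h₂ − h₁).
P₂ = 276000 + ½·1000·(1.85² − 12.8²) − 1000·9.81·(−4.44) = 276000 + (-80600) − (-43600) = 239000 Pa.

P₂ = 239 kPa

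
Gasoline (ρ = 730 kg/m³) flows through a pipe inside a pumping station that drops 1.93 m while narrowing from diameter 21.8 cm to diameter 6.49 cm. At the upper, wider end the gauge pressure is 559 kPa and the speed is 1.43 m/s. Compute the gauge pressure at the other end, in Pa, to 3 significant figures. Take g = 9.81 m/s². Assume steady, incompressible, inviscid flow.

P₂ ≈ 479000 Pa

By continuity, v₂ = v₁·A₁/A₂ = 1.43·(373/33.1) = 16.1 m/s.
Bernoulli: P₁ + ½ρv₁² + ρg h₁ = P₂ + ½ρv₂² + ρg h₂, so P₂ = P₁ + ½ρ(v₁² − v₂²) − ρg(h₂ − h₁).
P₂ = 559000 + ½·730·(1.43² − 16.1²) − 730·9.81·(−1.93) = 559000 + (-94300) − (-13800) = 479000 Pa.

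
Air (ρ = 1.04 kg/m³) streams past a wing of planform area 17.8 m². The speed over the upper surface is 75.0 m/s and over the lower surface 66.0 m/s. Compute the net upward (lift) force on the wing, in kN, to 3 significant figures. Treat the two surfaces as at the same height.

The faster flow above has the lower pressure; Bernoulli (same height) gives ΔP = ½ρ(v_up² − v_low²).
ΔP = ½·1.04·(75.0² − 66.0²) = 660 Pa.
Lift = ΔP · A = 660 × 17.8 = 11700 N.

F ≈ 11.7 kN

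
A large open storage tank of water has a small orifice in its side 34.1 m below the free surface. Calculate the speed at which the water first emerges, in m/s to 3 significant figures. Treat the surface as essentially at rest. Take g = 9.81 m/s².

v = 25.9 m/s

Torricelli's result v = √(2gh) gives v = √(2·9.81·34.1) = 25.9 m/s.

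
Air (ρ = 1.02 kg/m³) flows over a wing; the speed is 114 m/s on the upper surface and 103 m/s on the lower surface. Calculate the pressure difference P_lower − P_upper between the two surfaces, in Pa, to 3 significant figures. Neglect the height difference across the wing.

1220 Pa

With negligible Δh, P + ½ρv² is constant, so P_low − P_up = ½ρ(v_up² − v_low²).
ΔP = ½·1.02·(114² − 103²) = 1220 Pa.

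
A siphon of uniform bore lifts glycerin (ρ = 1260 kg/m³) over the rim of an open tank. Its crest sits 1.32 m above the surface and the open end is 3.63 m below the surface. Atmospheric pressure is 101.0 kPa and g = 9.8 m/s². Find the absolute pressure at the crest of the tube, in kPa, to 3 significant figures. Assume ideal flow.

39.9 kPa

The outlet speed comes from Torricelli: v = √(2g·3.63) = 8.43 m/s.
Continuity keeps v the same throughout the tube; from surface to crest, P_atm + 0 = P_top + ½ρv² + ρg·h_top.
P_top = 101000 − ½·1260·8.43² − 1260·9.8·1.32 = 39900 Pa.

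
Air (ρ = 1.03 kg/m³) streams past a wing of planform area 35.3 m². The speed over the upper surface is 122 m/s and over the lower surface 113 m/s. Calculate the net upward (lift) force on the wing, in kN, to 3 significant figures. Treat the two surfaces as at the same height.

F = 38.4 kN

The faster flow above has the lower pressure; Bernoulli (same height) gives ΔP = ½ρ(v_up² − v_low²).
ΔP = ½·1.03·(122² − 113²) = 1090 Pa.
Lift = ΔP · A = 1090 × 35.3 = 38400 N.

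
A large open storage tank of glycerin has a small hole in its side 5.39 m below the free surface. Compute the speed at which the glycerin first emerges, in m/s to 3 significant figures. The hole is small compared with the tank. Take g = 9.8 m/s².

The surface is effectively still and both ends are open, so ½v² = gh and v = √(2·9.8·5.39) = 10.3 m/s.

v = 10.3 m/s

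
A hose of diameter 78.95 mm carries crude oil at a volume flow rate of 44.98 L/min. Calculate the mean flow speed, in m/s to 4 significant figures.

v ≈ 0.1531 m/s

Q = 44.98 L/min = 0.0007497 m³/s.
v = Q/A = 0.0007497 / 0.004895 = 0.1531 m/s.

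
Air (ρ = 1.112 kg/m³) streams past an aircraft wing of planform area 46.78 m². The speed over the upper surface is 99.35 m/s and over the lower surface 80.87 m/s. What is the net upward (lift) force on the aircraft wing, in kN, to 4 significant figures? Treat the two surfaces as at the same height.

86.62 kN

The faster flow above has the lower pressure; Bernoulli (same height) gives ΔP = ½ρ(v_up² − v_low²).
ΔP = ½·1.112·(99.35² − 80.87²) = 1852 Pa.
Lift = ΔP · A = 1852 × 46.78 = 86620 N.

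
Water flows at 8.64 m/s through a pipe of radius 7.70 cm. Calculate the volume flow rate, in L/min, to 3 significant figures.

Q = A·v = 0.0186 m² × 8.64 m/s = 0.161 m³/s.
Converting: 0.161 m³/s × 60000 = 9660 L/min.

Q = 9660 L/min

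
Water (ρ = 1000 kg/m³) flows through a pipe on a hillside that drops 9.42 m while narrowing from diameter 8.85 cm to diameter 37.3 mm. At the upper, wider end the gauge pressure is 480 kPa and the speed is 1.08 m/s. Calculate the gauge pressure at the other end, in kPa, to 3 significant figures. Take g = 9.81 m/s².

P₂ ≈ 555 kPa

Mass conservation (A₁v₁ = A₂v₂) gives v₂ = 1.08 × 61.5/10.9 = 6.08 m/s.
Energy conservation along the streamline gives P₂ = P₁ − ½ρ(v₂² − v₁²) − ρg(h₂ − h₁).
P₂ = 480000 + ½·1000·(1.08² − 6.08²) − 1000·9.81·(−9.42) = 480000 + (-17900) − (-92400) = 555000 Pa.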